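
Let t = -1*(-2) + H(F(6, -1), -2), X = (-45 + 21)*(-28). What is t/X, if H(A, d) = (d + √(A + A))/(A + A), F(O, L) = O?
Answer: 11/4032 + √3/4032 ≈ 0.0031577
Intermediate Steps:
H(A, d) = (d + √2*√A)/(2*A) (H(A, d) = (d + √(2*A))/((2*A)) = (d + √2*√A)*(1/(2*A)) = (d + √2*√A)/(2*A))
X = 672 (X = -24*(-28) = 672)
t = 11/6 + √3/6 (t = -1*(-2) + ((½)*(-2)/6 + √2/(2*√6)) = 2 + ((½)*(-2)*(⅙) + √2*(√6/6)/2) = 2 + (-⅙ + √3/6) = 11/6 + √3/6 ≈ 2.1220)
t/X = (11/6 + √3/6)/672 = (11/6 + √3/6)*(1/672) = 11/4032 + √3/4032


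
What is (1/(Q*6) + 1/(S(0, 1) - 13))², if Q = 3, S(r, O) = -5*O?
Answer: 0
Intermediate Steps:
(1/(Q*6) + 1/(S(0, 1) - 13))² = (1/(3*6) + 1/(-5*1 - 13))² = (1/18 + 1/(-5 - 13))² = (1/18 + 1/(-18))² = (1/18 - 1/18)² = 0² = 0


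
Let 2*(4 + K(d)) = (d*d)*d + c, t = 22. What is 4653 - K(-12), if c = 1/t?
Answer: 242923/44 ≈ 5521.0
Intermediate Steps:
c = 1/22 ≈ 0.045455
K(d) = -175/44 + d³/2 (K(d) = -4 + ((d*d)*d + 1/22)/2 = -4 + (d²*d + 1/22)/2 = -4 + (d³ + 1/22)/2 = -4 + (1/22 + d³)/2 = -4 + (1/44 + d³/2) = -175/44 + d³/2)
4653 - K(-12) = 4653 - (-175/44 + (½)*(-12)³) = 4653 - (-175/44 + (½)*(-1728)) = 4653 - (-175/44 - 864) = 4653 - 1*(-38191/44) = 4653 + 38191/44 = 242923/44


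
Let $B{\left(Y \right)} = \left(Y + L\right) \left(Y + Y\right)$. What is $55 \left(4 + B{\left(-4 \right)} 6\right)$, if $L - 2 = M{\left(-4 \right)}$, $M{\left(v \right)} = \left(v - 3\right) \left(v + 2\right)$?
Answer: $-31460$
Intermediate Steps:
$M{\left(v \right)} = \left(-3 + v\right) \left(2 + v\right)$
$L = 16$ ($L = 2 - \left(2 - 16\right) = 2 + \left(-6 + 16 + 4\right) = 2 + 14 = 16$)
$B{\left(Y \right)} = 2 Y \left(16 + Y\right)$ ($B{\left(Y \right)} = \left(Y + 16\right) \left(Y + Y\right) = \left(16 + Y\right) 2 Y = 2 Y \left(16 + Y\right)$)
$55 \left(4 + B{\left(-4 \right)} 6\right) = 55 \left(4 + 2 \left(-4\right) \left(16 - 4\right) 6\right) = 55 \left(4 + 2 \left(-4\right) 12 \cdot 6\right) = 55 \left(4 - 576\right) = 55 \left(-572\right) = -31460$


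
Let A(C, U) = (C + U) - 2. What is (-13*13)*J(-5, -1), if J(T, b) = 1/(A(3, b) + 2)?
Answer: -169/2 ≈ -84.500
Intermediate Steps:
A(C, U) = -2 + C + U
J(T, b) = 1/(3 + b) (J(T, b) = 1/((-2 + 3 + b) + 2) = 1/((1 + b) + 2) = 1/(3 + b))
(-13*13)*J(-5, -1) = (-13*13)/(3 - 1) = -169/2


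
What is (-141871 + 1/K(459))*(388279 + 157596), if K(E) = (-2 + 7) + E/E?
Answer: -464662446875/6 ≈ -7.7444e+10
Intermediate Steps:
K(E) = 6 (K(E) = 5 + 1 = 6)
(-141871 + 1/K(459))*(388279 + 157596) = (-141871 + 1/6)*(388279 + 157596) = (-141871 + 1/6)*545875 = -851225/6*545875 = -464662446875/6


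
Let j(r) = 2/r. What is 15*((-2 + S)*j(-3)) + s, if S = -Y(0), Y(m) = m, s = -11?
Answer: 9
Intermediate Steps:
S = 0 (S = -1*0 = 0)
15*((-2 + S)*j(-3)) + s = 15*((-2 + 0)*(2/(-3))) - 11 = 15*(-4*(-1)/3) - 11 = 15*(-2*(-⅔)) - 11 = 15*(4/3) - 11 = 20 - 11 = 9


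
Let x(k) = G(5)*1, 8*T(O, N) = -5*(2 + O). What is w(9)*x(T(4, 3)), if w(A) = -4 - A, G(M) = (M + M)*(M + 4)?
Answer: -1170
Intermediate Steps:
G(M) = 2*M*(4 + M) (G(M) = (2*M)*(4 + M) = 2*M*(4 + M))
T(O, N) = -5/4 - 5*O/8 (T(O, N) = (-5*(2 + O))/8 = (-10 - 5*O)/8 = -5/4 - 5*O/8)
x(k) = 90 (x(k) = (2*5*(4 + 5))*1 = (2*5*9)*1 = 90*1 = 90)
w(9)*x(T(4, 3)) = (-4 - 1*9)*90 = (-4 - 9)*90 = -13*90 = -1170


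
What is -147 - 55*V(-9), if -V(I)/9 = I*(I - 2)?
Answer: 48858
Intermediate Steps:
V(I) = -9*I*(-2 + I) (V(I) = -9*I*(I - 2) = -9*I*(-2 + I))
-147 - 55*V(-9) = -147 - 495*(-9)*(2 - 1*(-9)) = -147 - 495*(-9)*(2 + 9) = -147 - 495*(-9)*11 = -147 - 55*(-891) = -147 + 49005 = 48858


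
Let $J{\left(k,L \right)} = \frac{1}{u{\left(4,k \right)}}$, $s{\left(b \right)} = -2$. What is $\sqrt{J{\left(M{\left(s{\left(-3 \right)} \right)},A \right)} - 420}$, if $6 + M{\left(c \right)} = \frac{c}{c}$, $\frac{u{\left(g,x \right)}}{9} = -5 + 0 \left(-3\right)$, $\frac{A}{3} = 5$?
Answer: $\frac{i \sqrt{94505}}{15} \approx 20.494 i$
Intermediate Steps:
$A = 15$ ($A = 3 \cdot 5 = 15$)
$u{\left(g,x \right)} = -45$ ($u{\left(g,x \right)} = 9 \left(-5 + 0 \left(-3\right)\right) = 9 \left(-5 + 0\right) = 9 \left(-5\right) = -45$)
$M{\left(c \right)} = -5$ ($M{\left(c \right)} = -6 + \frac{c}{c} = -6 + 1 = -5$)
$J{\left(k,L \right)} = - \frac{1}{45}$ ($J{\left(k,L \right)} = \frac{1}{-45} = - \frac{1}{45}$)
$\sqrt{J{\left(M{\left(s{\left(-3 \right)} \right)},A \right)} - 420} = \sqrt{- \frac{1}{45} - 420} = \sqrt{- \frac{18901}{45}} = \frac{i \sqrt{94505}}{15}$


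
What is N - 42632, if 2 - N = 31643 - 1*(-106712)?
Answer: -180985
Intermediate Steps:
N = -138353 (N = 2 - (31643 - 1*(-106712)) = 2 - (31643 + 106712) = 2 - 1*138355 = 2 - 138355 = -138353)
N - 42632 = -138353 - 42632 = -180985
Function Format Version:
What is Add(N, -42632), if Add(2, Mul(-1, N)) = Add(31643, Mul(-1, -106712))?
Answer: -180985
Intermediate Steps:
N = -138353 (N = Add(2, Mul(-1, Add(31643, Mul(-1, -106712)))) = Add(2, Mul(-1, Add(31643, 106712))) = Add(2, Mul(-1, 138355)) = Add(2, -138355) = -138353)
Add(N, -42632) = Add(-138353, -42632) = -180985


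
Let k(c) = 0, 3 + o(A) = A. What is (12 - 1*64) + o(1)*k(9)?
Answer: -52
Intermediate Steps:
o(A) = -3 + A
(12 - 1*64) + o(1)*k(9) = (12 - 1*64) + (-3 + 1)*0 = (12 - 64) - 2*0 = -52 + 0 = -52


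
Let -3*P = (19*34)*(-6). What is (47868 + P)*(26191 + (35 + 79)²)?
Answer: 1926432920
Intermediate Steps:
P = 1292 (P = -19*34*(-6)/3 = -646*(-6)/3 = -⅓*(-3876) = 1292)
(47868 + P)*(26191 + (35 + 79)²) = (47868 + 1292)*(26191 + (35 + 79)²) = 49160*(26191 + 114²) = 49160*(26191 + 12996) = 49160*39187 = 1926432920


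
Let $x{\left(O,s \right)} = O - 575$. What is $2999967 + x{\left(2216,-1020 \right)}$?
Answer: $3001608$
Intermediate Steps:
$x{\left(O,s \right)} = -575 + O$
$2999967 + x{\left(2216,-1020 \right)} = 2999967 + \left(-575 + 2216\right) = 2999967 + 1641 = 3001608$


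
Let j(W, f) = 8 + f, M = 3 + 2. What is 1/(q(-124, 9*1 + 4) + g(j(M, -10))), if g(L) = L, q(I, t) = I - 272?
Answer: -1/398 ≈ -0.0025126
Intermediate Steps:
q(I, t) = -272 + I
M = 5
1/(q(-124, 9*1 + 4) + g(j(M, -10))) = 1/((-272 - 124) + (8 - 10)) = 1/(-396 - 2) = 1/(-398) = -1/398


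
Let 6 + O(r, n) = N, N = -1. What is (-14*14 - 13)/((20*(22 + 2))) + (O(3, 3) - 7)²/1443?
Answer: -69169/230880 ≈ -0.29959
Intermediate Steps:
O(r, n) = -7 (O(r, n) = -6 - 1 = -7)
(-14*14 - 13)/((20*(22 + 2))) + (O(3, 3) - 7)²/1443 = (-14*14 - 13)/((20*(22 + 2))) + (-7 - 7)²/1443 = (-196 - 13)/((20*24)) + (-14)²*(1/1443) = -209/480 + 196*(1/1443) = -209*1/480 + 196/1443 = -209/480 + 196/1443 = -69169/230880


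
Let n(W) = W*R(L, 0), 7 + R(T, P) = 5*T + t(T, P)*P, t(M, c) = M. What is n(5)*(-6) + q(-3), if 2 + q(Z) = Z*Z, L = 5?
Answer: -533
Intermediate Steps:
R(T, P) = -7 + 5*T + P*T (R(T, P) = -7 + (5*T + T*P) = -7 + (5*T + P*T) = -7 + 5*T + P*T)
q(Z) = -2 + Z**2 (q(Z) = -2 + Z*Z = -2 + Z**2)
n(W) = 18*W (n(W) = W*(-7 + 5*5 + 0*5) = W*(-7 + 25 + 0) = W*18 = 18*W)
n(5)*(-6) + q(-3) = (18*5)*(-6) + (-2 + (-3)**2) = 90*(-6) + (-2 + 9) = -540 + 7 = -533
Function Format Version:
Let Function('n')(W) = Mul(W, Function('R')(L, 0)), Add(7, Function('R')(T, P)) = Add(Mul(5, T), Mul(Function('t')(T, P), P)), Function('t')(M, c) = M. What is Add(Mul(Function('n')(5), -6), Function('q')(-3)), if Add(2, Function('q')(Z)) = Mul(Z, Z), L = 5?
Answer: -533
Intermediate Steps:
Function('R')(T, P) = Add(-7, Mul(5, T), Mul(P, T)) (Function('R')(T, P) = Add(-7, Add(Mul(5, T), Mul(T, P))) = Add(-7, Add(Mul(5, T), Mul(P, T))) = Add(-7, Mul(5, T), Mul(P, T)))
Function('q')(Z) = Add(-2, Pow(Z, 2)) (Function('q')(Z) = Add(-2, Mul(Z, Z)) = Add(-2, Pow(Z, 2)))
Function('n')(W) = Mul(18, W) (Function('n')(W) = Mul(W, Add(-7, Mul(5, 5), Mul(0, 5))) = Mul(W, Add(-7, 25, 0)) = Mul(W, 18) = Mul(18, W))
Add(Mul(Function('n')(5), -6), Function('q')(-3)) = Add(Mul(Mul(18, 5), -6), Add(-2, Pow(-3, 2))) = Add(Mul(90, -6), Add(-2, 9)) = Add(-540, 7) = -533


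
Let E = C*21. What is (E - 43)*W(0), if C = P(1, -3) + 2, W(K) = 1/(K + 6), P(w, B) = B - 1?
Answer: -85/6 ≈ -14.167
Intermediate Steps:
P(w, B) = -1 + B
W(K) = 1/(6 + K)
C = -2 (C = (-1 - 3) + 2 = -4 + 2 = -2)
E = -42 (E = -2*21 = -42)
(E - 43)*W(0) = (-42 - 43)/(6 + 0) = -85/6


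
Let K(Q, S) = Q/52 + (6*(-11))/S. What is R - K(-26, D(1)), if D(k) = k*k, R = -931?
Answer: -1729/2 ≈ -864.50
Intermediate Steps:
D(k) = k**2
K(Q, S) = -66/S + Q/52 (K(Q, S) = Q*(1/52) - 66/S = Q/52 - 66/S = -66/S + Q/52)
R - K(-26, D(1)) = -931 - (-66/(1**2) + (1/52)*(-26)) = -931 - (-66/1 - 1/2) = -931 - (-66*1 - 1/2) = -931 - (-66 - 1/2) = -931 - 1*(-133/2) = -931 + 133/2 = -1729/2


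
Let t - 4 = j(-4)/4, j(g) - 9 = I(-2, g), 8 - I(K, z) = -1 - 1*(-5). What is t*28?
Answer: 203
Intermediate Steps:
I(K, z) = 4 (I(K, z) = 8 - (-1 - 1*(-5)) = 8 - (-1 + 5) = 8 - 1*4 = 8 - 4 = 4)
j(g) = 13 (j(g) = 9 + 4 = 13)
t = 29/4 (t = 4 + 13/4 = 29/4 ≈ 7.2500)
t*28 = (29/4)*28 = 203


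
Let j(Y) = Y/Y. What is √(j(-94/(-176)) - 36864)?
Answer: I*√36863 ≈ 192.0*I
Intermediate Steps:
j(Y) = 1
√(j(-94/(-176)) - 36864) = √(1 - 36864) = √(-36863) = I*√36863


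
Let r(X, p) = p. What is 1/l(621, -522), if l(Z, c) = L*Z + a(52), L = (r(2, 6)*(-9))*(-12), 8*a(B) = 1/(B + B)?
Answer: 832/334803457 ≈ 2.4850e-6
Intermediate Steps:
a(B) = 1/(16*B) (a(B) = 1/(8*(B + B)) = 1/(8*((2*B))) = (1/(2*B))/8 = 1/(16*B))
L = 648 (L = (6*(-9))*(-12) = -54*(-12) = 648)
l(Z, c) = 1/832 + 648*Z (l(Z, c) = 648*Z + (1/16)/52 = 648*Z + (1/16)*(1/52) = 648*Z + 1/832 = 1/832 + 648*Z)
1/l(621, -522) = 1/(1/832 + 648*621) = 1/(1/832 + 402408) = 1/(334803457/832) = 832/334803457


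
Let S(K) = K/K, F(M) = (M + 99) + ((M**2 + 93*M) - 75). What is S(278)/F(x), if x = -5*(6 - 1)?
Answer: -1/1701 ≈ -0.00058789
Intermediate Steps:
x = -25 (x = -5*5 = -25)
F(M) = 24 + M**2 + 94*M (F(M) = (99 + M) + (-75 + M**2 + 93*M) = 24 + M**2 + 94*M)
S(K) = 1
S(278)/F(x) = 1/(24 + (-25)**2 + 94*(-25)) = 1/(24 + 625 - 2350) = 1/(-1701) = 1*(-1/1701) = -1/1701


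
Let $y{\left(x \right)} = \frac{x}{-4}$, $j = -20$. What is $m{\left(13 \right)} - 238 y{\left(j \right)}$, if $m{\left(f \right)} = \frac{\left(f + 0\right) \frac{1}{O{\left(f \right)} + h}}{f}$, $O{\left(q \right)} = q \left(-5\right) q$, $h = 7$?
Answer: $- \frac{997221}{838} \approx -1190.0$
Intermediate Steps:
$O{\left(q \right)} = - 5 q^{2}$ ($O{\left(q \right)} = - 5 q q = - 5 q^{2}$)
$y{\left(x \right)} = - \frac{x}{4}$ ($y{\left(x \right)} = x \left(- \frac{1}{4}\right) = - \frac{x}{4}$)
$m{\left(f \right)} = \frac{1}{7 - 5 f^{2}}$ ($m{\left(f \right)} = \frac{\left(f + 0\right) \frac{1}{- 5 f^{2} + 7}}{f} = \frac{f \frac{1}{7 - 5 f^{2}}}{f} = \frac{1}{7 - 5 f^{2}}$)
$m{\left(13 \right)} - 238 y{\left(j \right)} = - \frac{1}{-7 + 5 \cdot 13^{2}} - 238 \left(\left(- \frac{1}{4}\right) \left(-20\right)\right) = - \frac{1}{-7 + 5 \cdot 169} - 1190 = - \frac{1}{-7 + 845} - 1190 = - \frac{1}{838} - 1190 = - \frac{997221}{838}$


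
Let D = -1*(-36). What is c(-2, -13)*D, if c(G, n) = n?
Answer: -468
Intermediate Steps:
D = 36
c(-2, -13)*D = -13*36 = -468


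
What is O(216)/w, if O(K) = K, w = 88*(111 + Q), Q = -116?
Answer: -27/55 ≈ -0.49091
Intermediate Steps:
w = -440 (w = 88*(111 - 116) = 88*(-5) = -440)
O(216)/w = 216/(-440) = 216*(-1/440) = -27/55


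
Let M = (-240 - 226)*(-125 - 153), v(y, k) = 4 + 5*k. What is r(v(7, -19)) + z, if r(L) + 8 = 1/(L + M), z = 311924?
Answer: 40379709613/129457 ≈ 3.1192e+5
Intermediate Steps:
M = 129548 (M = -466*(-278) = 129548)
r(L) = -8 + 1/(129548 + L) (r(L) = -8 + 1/(L + 129548) = -8 + 1/(129548 + L))
r(v(7, -19)) + z = (-1036383 - 8*(4 + 5*(-19)))/(129548 + (4 + 5*(-19))) + 311924 = (-1036383 - 8*(4 - 95))/(129548 + (4 - 95)) + 311924 = (-1036383 - 8*(-91))/(129548 - 91) + 311924 = (-1036383 + 728)/129457 + 311924 = (1/129457)*(-1035655) + 311924 = -1035655/129457 + 311924 = 40379709613/129457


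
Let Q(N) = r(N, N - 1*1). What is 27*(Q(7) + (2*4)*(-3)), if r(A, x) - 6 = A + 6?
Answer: -135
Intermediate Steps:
r(A, x) = 12 + A (r(A, x) = 6 + (A + 6) = 6 + (6 + A) = 12 + A)
Q(N) = 12 + N
27*(Q(7) + (2*4)*(-3)) = 27*((12 + 7) + (2*4)*(-3)) = 27*(19 + 8*(-3)) = 27*(19 - 24) = 27*(-5) = -135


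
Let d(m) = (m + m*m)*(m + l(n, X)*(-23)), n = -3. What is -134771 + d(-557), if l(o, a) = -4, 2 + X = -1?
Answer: -144141551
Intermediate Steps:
X = -3 (X = -2 - 1 = -3)
d(m) = (92 + m)*(m + m**2) (d(m) = (m + m*m)*(m - 4*(-23)) = (m + m**2)*(m + 92) = (m + m**2)*(92 + m) = (92 + m)*(m + m**2))
-134771 + d(-557) = -134771 - 557*(92 + (-557)**2 + 93*(-557)) = -134771 - 557*(92 + 310249 - 51801) = -134771 - 557*258540 = -134771 - 144006780 = -144141551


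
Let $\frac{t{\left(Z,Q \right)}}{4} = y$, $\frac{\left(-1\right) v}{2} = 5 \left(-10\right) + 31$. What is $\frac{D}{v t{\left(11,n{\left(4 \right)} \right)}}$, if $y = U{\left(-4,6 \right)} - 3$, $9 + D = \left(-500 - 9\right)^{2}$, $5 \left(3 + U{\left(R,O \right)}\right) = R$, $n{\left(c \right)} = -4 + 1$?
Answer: $- \frac{80960}{323} \approx -250.65$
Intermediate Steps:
$n{\left(c \right)} = -3$
$U{\left(R,O \right)} = -3 + \frac{R}{5}$
$v = 38$ ($v = - 2 \left(5 \left(-10\right) + 31\right) = - 2 \left(-50 + 31\right) = \left(-2\right) \left(-19\right) = 38$)
$D = 259072$ ($D = -9 + \left(-500 - 9\right)^{2} = -9 + \left(-509\right)^{2} = -9 + 259081 = 259072$)
$y = - \frac{34}{5}$ ($y = \left(-3 + \frac{1}{5} \left(-4\right)\right) - 3 = \left(-3 - \frac{4}{5}\right) - 3 = - \frac{19}{5} - 3 = - \frac{34}{5} \approx -6.8$)
$t{\left(Z,Q \right)} = - \frac{136}{5}$ ($t{\left(Z,Q \right)} = 4 \left(- \frac{34}{5}\right) = - \frac{136}{5}$)
$\frac{D}{v t{\left(11,n{\left(4 \right)} \right)}} = \frac{259072}{38 \left(- \frac{136}{5}\right)} = \frac{259072}{- \frac{5168}{5}} = 259072 \left(- \frac{5}{5168}\right) = - \frac{80960}{323}$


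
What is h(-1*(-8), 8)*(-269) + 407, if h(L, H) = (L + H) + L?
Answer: -6049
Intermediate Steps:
h(L, H) = H + 2*L (h(L, H) = (H + L) + L = H + 2*L)
h(-1*(-8), 8)*(-269) + 407 = (8 + 2*(-1*(-8)))*(-269) + 407 = (8 + 2*8)*(-269) + 407 = (8 + 16)*(-269) + 407 = 24*(-269) + 407 = -6456 + 407 = -6049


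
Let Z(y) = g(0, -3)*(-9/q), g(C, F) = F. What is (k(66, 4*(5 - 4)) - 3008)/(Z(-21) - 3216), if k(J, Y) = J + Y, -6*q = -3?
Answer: 1469/1581 ≈ 0.92916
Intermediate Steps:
q = ½ (q = -⅙*(-3) = ½ ≈ 0.50000)
Z(y) = 54 (Z(y) = -(-27)/½ = -(-27)*2 = -3*(-18) = 54)
(k(66, 4*(5 - 4)) - 3008)/(Z(-21) - 3216) = ((66 + 4*(5 - 4)) - 3008)/(54 - 3216) = ((66 + 4*1) - 3008)/(-3162) = ((66 + 4) - 3008)*(-1/3162) = (70 - 3008)*(-1/3162) = -2938*(-1/3162) = 1469/1581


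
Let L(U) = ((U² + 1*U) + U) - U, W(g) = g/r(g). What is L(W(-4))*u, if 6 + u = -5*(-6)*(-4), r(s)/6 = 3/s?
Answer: -1904/9 ≈ -211.56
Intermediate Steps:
r(s) = 18/s (r(s) = 6*(3/s) = 18/s)
u = -126 (u = -6 - 5*(-6)*(-4) = -6 + 30*(-4) = -6 - 120 = -126)
W(g) = g²/18 (W(g) = g/((18/g)) = g*(g/18) = g²/18)
L(U) = U + U² (L(U) = ((U² + U) + U) - U = ((U + U²) + U) - U = (U² + 2*U) - U = U + U²)
L(W(-4))*u = (((1/18)*(-4)²)*(1 + (1/18)*(-4)²))*(-126) = (((1/18)*16)*(1 + (1/18)*16))*(-126) = (8*(1 + 8/9)/9)*(-126) = ((8/9)*(17/9))*(-126) = (136/81)*(-126) = -1904/9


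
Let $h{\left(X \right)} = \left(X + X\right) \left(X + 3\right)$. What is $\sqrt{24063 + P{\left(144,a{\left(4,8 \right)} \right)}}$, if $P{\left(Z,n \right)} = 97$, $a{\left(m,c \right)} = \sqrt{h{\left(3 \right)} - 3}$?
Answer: $4 \sqrt{1510} \approx 155.43$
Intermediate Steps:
$h{\left(X \right)} = 2 X \left(3 + X\right)$
$a{\left(m,c \right)} = \sqrt{33}$ ($a{\left(m,c \right)} = \sqrt{2 \cdot 3 \left(3 + 3\right) - 3} = \sqrt{2 \cdot 3 \cdot 6 - 3} = \sqrt{36 - 3} = \sqrt{33}$)
$\sqrt{24063 + P{\left(144,a{\left(4,8 \right)} \right)}} = \sqrt{24063 + 97} = \sqrt{24160} = 4 \sqrt{1510}$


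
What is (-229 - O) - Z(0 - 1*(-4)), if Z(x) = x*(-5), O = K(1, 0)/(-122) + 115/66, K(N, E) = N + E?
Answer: -424208/2013 ≈ -210.73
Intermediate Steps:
K(N, E) = E + N
O = 3491/2013 (O = (0 + 1)/(-122) + 115/66 = 1*(-1/122) + 115*(1/66) = -1/122 + 115/66 = 3491/2013 ≈ 1.7342)
Z(x) = -5*x
(-229 - O) - Z(0 - 1*(-4)) = (-229 - 1*3491/2013) - (-5)*(0 - 1*(-4)) = (-229 - 3491/2013) - (-5)*(0 + 4) = -464468/2013 - (-5)*4 = -464468/2013 - 1*(-20) = -464468/2013 + 20 = -424208/2013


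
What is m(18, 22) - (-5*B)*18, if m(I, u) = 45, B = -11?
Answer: -945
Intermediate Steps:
m(18, 22) - (-5*B)*18 = 45 - (-5*(-11))*18 = 45 - 55*18 = 45 - 1*990 = 45 - 990 = -945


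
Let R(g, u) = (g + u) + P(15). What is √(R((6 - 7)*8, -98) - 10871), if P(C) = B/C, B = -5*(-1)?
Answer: I*√98790/3 ≈ 104.77*I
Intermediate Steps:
B = 5
P(C) = 5/C
R(g, u) = ⅓ + g + u (R(g, u) = (g + u) + 5/15 = (g + u) + 5*(1/15) = (g + u) + ⅓ = ⅓ + g + u)
√(R((6 - 7)*8, -98) - 10871) = √((⅓ + (6 - 7)*8 - 98) - 10871) = √((⅓ - 1*8 - 98) - 10871) = √((⅓ - 8 - 98) - 10871) = √(-317/3 - 10871) = √(-32930/3) = I*√98790/3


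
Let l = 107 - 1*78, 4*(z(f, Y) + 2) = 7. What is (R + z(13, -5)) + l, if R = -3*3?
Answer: 79/4 ≈ 19.750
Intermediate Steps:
z(f, Y) = -¼ (z(f, Y) = -2 + (¼)*7 = -2 + 7/4 = -¼)
l = 29 (l = 107 - 78 = 29)
R = -9
(R + z(13, -5)) + l = (-9 - ¼) + 29 = -37/4 + 29 = 79/4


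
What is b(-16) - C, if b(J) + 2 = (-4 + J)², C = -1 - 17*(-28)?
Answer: -77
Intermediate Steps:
C = 475 (C = -1 + 476 = 475)
b(J) = -2 + (-4 + J)²
b(-16) - C = (-2 + (-4 - 16)²) - 1*475 = (-2 + (-20)²) - 475 = (-2 + 400) - 475 = 398 - 475 = -77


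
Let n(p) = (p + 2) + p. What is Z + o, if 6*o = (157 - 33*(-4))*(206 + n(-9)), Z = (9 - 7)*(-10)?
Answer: 27395/3 ≈ 9131.7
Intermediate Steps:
n(p) = 2 + 2*p (n(p) = (2 + p) + p = 2 + 2*p)
Z = -20 (Z = 2*(-10) = -20)
o = 27455/3 (o = ((157 - 33*(-4))*(206 + (2 + 2*(-9))))/6 = ((157 + 132)*(206 + (2 - 18)))/6 = (289*(206 - 16))/6 = (289*190)/6 = (⅙)*54910 = 27455/3 ≈ 9151.7)
Z + o = -20 + 27455/3 = 27395/3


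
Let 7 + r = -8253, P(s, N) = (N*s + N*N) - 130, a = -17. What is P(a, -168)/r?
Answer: -3095/826 ≈ -3.7470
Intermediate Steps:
P(s, N) = -130 + N² + N*s (P(s, N) = (N*s + N²) - 130 = (N² + N*s) - 130 = -130 + N² + N*s)
r = -8260 (r = -7 - 8253 = -8260)
P(a, -168)/r = (-130 + (-168)² - 168*(-17))/(-8260) = (-130 + 28224 + 2856)*(-1/8260) = 30950*(-1/8260) = -3095/826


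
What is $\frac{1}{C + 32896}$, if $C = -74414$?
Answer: $- \frac{1}{41518} \approx -2.4086 \cdot 10^{-5}$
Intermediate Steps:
$\frac{1}{C + 32896} = \frac{1}{-74414 + 32896} = \frac{1}{-41518} = - \frac{1}{41518}$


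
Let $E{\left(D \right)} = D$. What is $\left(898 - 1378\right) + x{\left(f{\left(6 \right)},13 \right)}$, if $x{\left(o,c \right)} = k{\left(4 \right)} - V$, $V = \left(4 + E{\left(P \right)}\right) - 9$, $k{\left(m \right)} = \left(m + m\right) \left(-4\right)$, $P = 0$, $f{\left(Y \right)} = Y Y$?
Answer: $-507$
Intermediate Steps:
$f{\left(Y \right)} = Y^{2}$
$k{\left(m \right)} = - 8 m$ ($k{\left(m \right)} = 2 m \left(-4\right) = - 8 m$)
$V = -5$ ($V = \left(4 + 0\right) - 9 = 4 - 9 = -5$)
$x{\left(o,c \right)} = -27$ ($x{\left(o,c \right)} = \left(-8\right) 4 - -5 = -32 + 5 = -27$)
$\left(898 - 1378\right) + x{\left(f{\left(6 \right)},13 \right)} = \left(898 - 1378\right) - 27 = -480 - 27 = -507$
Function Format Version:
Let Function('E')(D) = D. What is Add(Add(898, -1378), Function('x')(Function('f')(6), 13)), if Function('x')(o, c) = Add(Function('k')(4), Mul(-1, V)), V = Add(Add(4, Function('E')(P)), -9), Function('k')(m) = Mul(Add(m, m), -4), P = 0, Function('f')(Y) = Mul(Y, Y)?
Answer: -507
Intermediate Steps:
Function('f')(Y) = Pow(Y, 2)
Function('k')(m) = Mul(-8, m) (Function('k')(m) = Mul(Mul(2, m), -4) = Mul(-8, m))
V = -5 (V = Add(Add(4, 0), -9) = Add(4, -9) = -5)
Function('x')(o, c) = -27 (Function('x')(o, c) = Add(Mul(-8, 4), Mul(-1, -5)) = Add(-32, 5) = -27)
Add(Add(898, -1378), Function('x')(Function('f')(6), 13)) = Add(Add(898, -1378), -27) = Add(-480, -27) = -507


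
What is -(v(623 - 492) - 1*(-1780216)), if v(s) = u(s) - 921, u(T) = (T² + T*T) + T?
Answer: -1813748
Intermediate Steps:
u(T) = T + 2*T² (u(T) = (T² + T²) + T = 2*T² + T = T + 2*T²)
v(s) = -921 + s*(1 + 2*s) (v(s) = s*(1 + 2*s) - 921 = -921 + s*(1 + 2*s))
-(v(623 - 492) - 1*(-1780216)) = -((-921 + (623 - 492)*(1 + 2*(623 - 492))) - 1*(-1780216)) = -((-921 + 131*(1 + 2*131)) + 1780216) = -((-921 + 131*(1 + 262)) + 1780216) = -((-921 + 131*263) + 1780216) = -((-921 + 34453) + 1780216) = -(33532 + 1780216) = -1*1813748 = -1813748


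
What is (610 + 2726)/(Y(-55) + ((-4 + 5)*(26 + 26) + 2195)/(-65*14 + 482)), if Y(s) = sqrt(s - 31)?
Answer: -280224/1817 - 53376*I*sqrt(86)/1817 ≈ -154.22 - 272.42*I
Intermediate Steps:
Y(s) = sqrt(-31 + s)
(610 + 2726)/(Y(-55) + ((-4 + 5)*(26 + 26) + 2195)/(-65*14 + 482)) = (610 + 2726)/(sqrt(-31 - 55) + ((-4 + 5)*(26 + 26) + 2195)/(-65*14 + 482)) = 3336/(sqrt(-86) + (1*52 + 2195)/(-910 + 482)) = 3336/(I*sqrt(86) + (52 + 2195)/(-428)) = 3336/(I*sqrt(86) + 2247*(-1/428)) = 3336/(I*sqrt(86) - 21/4) = 3336/(-21/4 + I*sqrt(86))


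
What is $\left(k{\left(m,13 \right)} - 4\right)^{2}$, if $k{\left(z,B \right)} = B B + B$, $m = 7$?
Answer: $31684$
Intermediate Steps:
$k{\left(z,B \right)} = B + B^{2}$ ($k{\left(z,B \right)} = B^{2} + B = B + B^{2}$)
$\left(k{\left(m,13 \right)} - 4\right)^{2} = \left(13 \left(1 + 13\right) - 4\right)^{2} = \left(13 \cdot 14 - 4\right)^{2} = \left(182 - 4\right)^{2} = 178^{2} = 31684$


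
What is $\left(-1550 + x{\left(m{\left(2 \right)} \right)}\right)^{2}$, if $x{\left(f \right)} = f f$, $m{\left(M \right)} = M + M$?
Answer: $2353156$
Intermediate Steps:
$m{\left(M \right)} = 2 M$
$x{\left(f \right)} = f^{2}$
$\left(-1550 + x{\left(m{\left(2 \right)} \right)}\right)^{2} = \left(-1550 + \left(2 \cdot 2\right)^{2}\right)^{2} = \left(-1550 + 4^{2}\right)^{2} = \left(-1550 + 16\right)^{2} = \left(-1534\right)^{2} = 2353156$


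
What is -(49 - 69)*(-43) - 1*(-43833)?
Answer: 42973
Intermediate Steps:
-(49 - 69)*(-43) - 1*(-43833) = -(-20)*(-43) + 43833 = -1*860 + 43833 = -860 + 43833 = 42973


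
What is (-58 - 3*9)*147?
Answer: -12495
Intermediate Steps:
(-58 - 3*9)*147 = (-58 - 27)*147 = -85*147 = -12495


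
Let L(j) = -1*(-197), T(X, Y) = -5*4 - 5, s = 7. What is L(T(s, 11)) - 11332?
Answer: -11135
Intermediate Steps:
T(X, Y) = -25 (T(X, Y) = -20 - 5 = -25)
L(j) = 197
L(T(s, 11)) - 11332 = 197 - 11332 = -11135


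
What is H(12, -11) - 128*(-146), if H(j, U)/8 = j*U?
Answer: 17632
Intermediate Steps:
H(j, U) = 8*U*j (H(j, U) = 8*(j*U) = 8*(U*j) = 8*U*j)
H(12, -11) - 128*(-146) = 8*(-11)*12 - 128*(-146) = -1056 + 18688 = 17632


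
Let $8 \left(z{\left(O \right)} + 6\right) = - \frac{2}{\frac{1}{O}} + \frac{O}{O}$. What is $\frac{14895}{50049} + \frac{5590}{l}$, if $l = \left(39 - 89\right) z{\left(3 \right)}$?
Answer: $\frac{25307367}{1473665} \approx 17.173$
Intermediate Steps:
$z{\left(O \right)} = - \frac{47}{8} - \frac{O}{4}$ ($z{\left(O \right)} = -6 + \frac{- \frac{2}{\frac{1}{O}} + \frac{O}{O}}{8} = -6 + \frac{- 2 O + 1}{8} = -6 + \frac{1 - 2 O}{8} = -6 - \left(- \frac{1}{8} + \frac{O}{4}\right) = - \frac{47}{8} - \frac{O}{4}$)
$l = \frac{1325}{4}$ ($l = \left(39 - 89\right) \left(- \frac{47}{8} - \frac{3}{4}\right) = - 50 \left(- \frac{47}{8} - \frac{3}{4}\right) = \left(-50\right) \left(- \frac{53}{8}\right) = \frac{1325}{4} \approx 331.25$)
$\frac{14895}{50049} + \frac{5590}{l} = \frac{14895}{50049} + \frac{5590}{\frac{1325}{4}} = 14895 \cdot \frac{1}{50049} + 5590 \cdot \frac{4}{1325} = \frac{1655}{5561} + \frac{4472}{265} = \frac{25307367}{1473665}$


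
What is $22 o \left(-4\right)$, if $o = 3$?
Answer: $-264$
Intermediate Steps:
$22 o \left(-4\right) = 22 \cdot 3 \left(-4\right) = 66 \left(-4\right) = -264$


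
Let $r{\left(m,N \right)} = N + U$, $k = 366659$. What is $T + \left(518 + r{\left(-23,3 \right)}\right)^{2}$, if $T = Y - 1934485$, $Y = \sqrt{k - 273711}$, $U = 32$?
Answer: $-1628676 + 2 \sqrt{23237} \approx -1.6284 \cdot 10^{6}$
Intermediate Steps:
$Y = 2 \sqrt{23237}$ ($Y = \sqrt{366659 - 273711} = \sqrt{92948} = 2 \sqrt{23237} \approx 304.87$)
$r{\left(m,N \right)} = 32 + N$ ($r{\left(m,N \right)} = N + 32 = 32 + N$)
$T = -1934485 + 2 \sqrt{23237}$ ($T = 2 \sqrt{23237} - 1934485 = -1934485 + 2 \sqrt{23237} \approx -1.9342 \cdot 10^{6}$)
$T + \left(518 + r{\left(-23,3 \right)}\right)^{2} = \left(-1934485 + 2 \sqrt{23237}\right) + \left(518 + \left(32 + 3\right)\right)^{2} = \left(-1934485 + 2 \sqrt{23237}\right) + \left(518 + 35\right)^{2} = \left(-1934485 + 2 \sqrt{23237}\right) + 553^{2} = \left(-1934485 + 2 \sqrt{23237}\right) + 305809 = -1628676 + 2 \sqrt{23237}$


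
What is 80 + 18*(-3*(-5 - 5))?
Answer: 620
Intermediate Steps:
80 + 18*(-3*(-5 - 5)) = 80 + 18*(-3*(-10)) = 80 + 18*30 = 80 + 540 = 620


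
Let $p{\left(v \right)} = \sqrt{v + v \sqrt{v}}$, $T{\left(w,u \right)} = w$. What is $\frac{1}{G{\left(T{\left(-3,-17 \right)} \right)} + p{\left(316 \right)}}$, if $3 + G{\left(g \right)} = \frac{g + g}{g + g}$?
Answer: $- \frac{1}{2 - \sqrt{316 + 632 \sqrt{79}}} \approx 0.013328$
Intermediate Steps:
$G{\left(g \right)} = -2$ ($G{\left(g \right)} = -3 + \frac{g + g}{g + g} = -3 + \frac{2 g}{2 g} = -3 + 2 g \frac{1}{2 g} = -3 + 1 = -2$)
$p{\left(v \right)} = \sqrt{v + v^{\frac{3}{2}}}$
$\frac{1}{G{\left(T{\left(-3,-17 \right)} \right)} + p{\left(316 \right)}} = \frac{1}{-2 + \sqrt{316 + 316^{\frac{3}{2}}}} = \frac{1}{-2 + \sqrt{316 + 632 \sqrt{79}}}$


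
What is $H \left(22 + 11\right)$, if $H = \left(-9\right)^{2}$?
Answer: $2673$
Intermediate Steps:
$H = 81$
$H \left(22 + 11\right) = 81 \left(22 + 11\right) = 81 \cdot 33 = 2673$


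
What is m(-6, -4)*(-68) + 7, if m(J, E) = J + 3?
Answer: 211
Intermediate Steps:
m(J, E) = 3 + J
m(-6, -4)*(-68) + 7 = (3 - 6)*(-68) + 7 = -3*(-68) + 7 = 204 + 7 = 211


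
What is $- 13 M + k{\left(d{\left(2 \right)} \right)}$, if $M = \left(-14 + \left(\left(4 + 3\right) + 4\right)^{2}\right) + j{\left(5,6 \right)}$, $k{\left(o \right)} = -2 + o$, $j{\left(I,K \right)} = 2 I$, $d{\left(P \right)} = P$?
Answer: $-1521$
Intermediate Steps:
$M = 117$ ($M = \left(-14 + \left(\left(4 + 3\right) + 4\right)^{2}\right) + 2 \cdot 5 = \left(-14 + \left(7 + 4\right)^{2}\right) + 10 = \left(-14 + 11^{2}\right) + 10 = \left(-14 + 121\right) + 10 = 107 + 10 = 117$)
$- 13 M + k{\left(d{\left(2 \right)} \right)} = \left(-13\right) 117 + \left(-2 + 2\right) = -1521 + 0 = -1521$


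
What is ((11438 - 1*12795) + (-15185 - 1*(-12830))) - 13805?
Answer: -17517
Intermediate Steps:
((11438 - 1*12795) + (-15185 - 1*(-12830))) - 13805 = ((11438 - 12795) + (-15185 + 12830)) - 13805 = (-1357 - 2355) - 13805 = -3712 - 13805 = -17517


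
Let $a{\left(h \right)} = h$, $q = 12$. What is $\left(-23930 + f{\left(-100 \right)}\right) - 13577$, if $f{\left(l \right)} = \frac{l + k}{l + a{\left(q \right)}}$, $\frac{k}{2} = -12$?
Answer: $- \frac{825123}{22} \approx -37506.0$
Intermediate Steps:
$k = -24$ ($k = 2 \left(-12\right) = -24$)
$f{\left(l \right)} = \frac{-24 + l}{12 + l}$ ($f{\left(l \right)} = \frac{l - 24}{l + 12} = \frac{-24 + l}{12 + l}$)
$\left(-23930 + f{\left(-100 \right)}\right) - 13577 = \left(-23930 + \frac{-24 - 100}{12 - 100}\right) - 13577 = \left(-23930 + \frac{1}{-88} \left(-124\right)\right) - 13577 = \left(-23930 - - \frac{31}{22}\right) - 13577 = \left(-23930 + \frac{31}{22}\right) - 13577 = - \frac{526429}{22} - 13577 = - \frac{825123}{22}$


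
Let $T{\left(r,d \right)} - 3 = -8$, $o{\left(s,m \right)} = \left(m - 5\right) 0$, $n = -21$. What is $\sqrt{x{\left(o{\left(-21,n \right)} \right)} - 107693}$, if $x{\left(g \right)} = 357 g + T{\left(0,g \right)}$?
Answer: $i \sqrt{107698} \approx 328.17 i$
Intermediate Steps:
$o{\left(s,m \right)} = 0$ ($o{\left(s,m \right)} = \left(-5 + m\right) 0 = 0$)
$T{\left(r,d \right)} = -5$ ($T{\left(r,d \right)} = 3 - 8 = -5$)
$x{\left(g \right)} = -5 + 357 g$ ($x{\left(g \right)} = 357 g - 5 = -5 + 357 g$)
$\sqrt{x{\left(o{\left(-21,n \right)} \right)} - 107693} = \sqrt{\left(-5 + 357 \cdot 0\right) - 107693} = \sqrt{\left(-5 + 0\right) - 107693} = \sqrt{-5 - 107693} = \sqrt{-107698} = i \sqrt{107698}$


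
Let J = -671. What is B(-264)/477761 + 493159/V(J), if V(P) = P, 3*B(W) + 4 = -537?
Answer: -706836774008/961732893 ≈ -734.96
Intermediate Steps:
B(W) = -541/3 (B(W) = -4/3 + (⅓)*(-537) = -4/3 - 179 = -541/3)
B(-264)/477761 + 493159/V(J) = -541/3/477761 + 493159/(-671) = -541/3*1/477761 + 493159*(-1/671) = -541/1433283 - 493159/671 = -706836774008/961732893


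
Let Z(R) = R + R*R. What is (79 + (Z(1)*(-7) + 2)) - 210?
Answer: -143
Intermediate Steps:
Z(R) = R + R²
(79 + (Z(1)*(-7) + 2)) - 210 = (79 + ((1*(1 + 1))*(-7) + 2)) - 210 = (79 + ((1*2)*(-7) + 2)) - 210 = (79 + (2*(-7) + 2)) - 210 = (79 + (-14 + 2)) - 210 = (79 - 12) - 210 = 67 - 210 = -143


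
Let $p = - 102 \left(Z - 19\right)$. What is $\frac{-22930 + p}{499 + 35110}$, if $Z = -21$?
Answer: $- \frac{18850}{35609} \approx -0.52936$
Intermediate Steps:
$p = 4080$ ($p = - 102 \left(-21 - 19\right) = \left(-102\right) \left(-40\right) = 4080$)
$\frac{-22930 + p}{499 + 35110} = \frac{-22930 + 4080}{499 + 35110} = - \frac{18850}{35609}$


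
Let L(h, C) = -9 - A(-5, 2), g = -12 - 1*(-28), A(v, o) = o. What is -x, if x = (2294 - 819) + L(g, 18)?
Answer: -1464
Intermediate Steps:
g = 16 (g = -12 + 28 = 16)
L(h, C) = -11 (L(h, C) = -9 - 1*2 = -9 - 2 = -11)
x = 1464 (x = (2294 - 819) - 11 = 1475 - 11 = 1464)
-x = -1*1464 = -1464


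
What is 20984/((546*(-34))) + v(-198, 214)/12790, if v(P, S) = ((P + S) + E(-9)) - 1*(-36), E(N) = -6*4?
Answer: -33483196/29679195 ≈ -1.1282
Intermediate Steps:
E(N) = -24
v(P, S) = 12 + P + S (v(P, S) = ((P + S) - 24) - 1*(-36) = (-24 + P + S) + 36 = 12 + P + S)
20984/((546*(-34))) + v(-198, 214)/12790 = 20984/((546*(-34))) + (12 - 198 + 214)/12790 = 20984/(-18564) + 28*(1/12790) = 20984*(-1/18564) + 14/6395 = -5246/4641 + 14/6395 = -33483196/29679195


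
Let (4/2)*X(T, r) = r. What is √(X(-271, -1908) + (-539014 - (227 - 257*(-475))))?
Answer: I*√662270 ≈ 813.8*I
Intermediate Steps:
X(T, r) = r/2
√(X(-271, -1908) + (-539014 - (227 - 257*(-475)))) = √((½)*(-1908) + (-539014 - (227 - 257*(-475)))) = √(-954 + (-539014 - (227 + 122075))) = √(-954 + (-539014 - 1*122302)) = √(-954 + (-539014 - 122302)) = √(-954 - 661316) = √(-662270) = I*√662270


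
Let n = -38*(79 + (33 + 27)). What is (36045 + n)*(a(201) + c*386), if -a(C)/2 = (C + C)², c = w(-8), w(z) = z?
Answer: -10037843848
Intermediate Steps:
c = -8
a(C) = -8*C² (a(C) = -2*(C + C)² = -2*4*C² = -8*C²)
n = -5282 (n = -38*(79 + 60) = -38*139 = -5282)
(36045 + n)*(a(201) + c*386) = (36045 - 5282)*(-8*201² - 8*386) = 30763*(-8*40401 - 3088) = 30763*(-323208 - 3088) = 30763*(-326296) = -10037843848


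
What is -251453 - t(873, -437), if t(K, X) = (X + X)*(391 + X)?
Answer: -291657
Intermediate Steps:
t(K, X) = 2*X*(391 + X) (t(K, X) = (2*X)*(391 + X) = 2*X*(391 + X))
-251453 - t(873, -437) = -251453 - 2*(-437)*(391 - 437) = -251453 - 2*(-437)*(-46) = -251453 - 1*40204 = -251453 - 40204 = -291657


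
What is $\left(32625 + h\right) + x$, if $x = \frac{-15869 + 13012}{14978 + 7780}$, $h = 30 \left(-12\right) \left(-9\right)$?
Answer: $\frac{816212813}{22758} \approx 35865.0$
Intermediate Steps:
$h = 3240$ ($h = \left(-360\right) \left(-9\right) = 3240$)
$x = - \frac{2857}{22758} \approx -0.12554$
$\left(32625 + h\right) + x = \left(32625 + 3240\right) - \frac{2857}{22758} = 35865 - \frac{2857}{22758} = \frac{816212813}{22758}$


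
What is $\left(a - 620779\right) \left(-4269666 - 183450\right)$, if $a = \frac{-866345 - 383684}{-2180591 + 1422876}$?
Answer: $\frac{2094622459422022896}{757715} \approx 2.7644 \cdot 10^{12}$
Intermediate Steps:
$a = \frac{1250029}{757715}$ ($a = - \frac{1250029}{-757715} = \left(-1250029\right) \left(- \frac{1}{757715}\right) = \frac{1250029}{757715} \approx 1.6497$)
$\left(a - 620779\right) \left(-4269666 - 183450\right) = \left(\frac{1250029}{757715} - 620779\right) \left(-4269666 - 183450\right) = \left(- \frac{470372309956}{757715}\right) \left(-4453116\right) = \frac{2094622459422022896}{757715}$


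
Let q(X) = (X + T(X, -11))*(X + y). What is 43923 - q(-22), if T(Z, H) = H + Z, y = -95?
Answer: 37488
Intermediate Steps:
q(X) = (-95 + X)*(-11 + 2*X) (q(X) = (X + (-11 + X))*(X - 95) = (-11 + 2*X)*(-95 + X) = (-95 + X)*(-11 + 2*X))
43923 - q(-22) = 43923 - (1045 - 201*(-22) + 2*(-22)**2) = 43923 - (1045 + 4422 + 2*484) = 43923 - (1045 + 4422 + 968) = 43923 - 1*6435 = 43923 - 6435 = 37488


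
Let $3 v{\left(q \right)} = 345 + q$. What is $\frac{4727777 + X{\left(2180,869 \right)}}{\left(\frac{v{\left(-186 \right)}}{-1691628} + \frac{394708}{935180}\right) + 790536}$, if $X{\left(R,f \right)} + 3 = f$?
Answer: $\frac{1870150730283471180}{312652544711972381} \approx 5.9816$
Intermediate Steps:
$v{\left(q \right)} = 115 + \frac{q}{3}$ ($v{\left(q \right)} = \frac{345 + q}{3} = 115 + \frac{q}{3}$)
$X{\left(R,f \right)} = -3 + f$
$\frac{4727777 + X{\left(2180,869 \right)}}{\left(\frac{v{\left(-186 \right)}}{-1691628} + \frac{394708}{935180}\right) + 790536} = \frac{4727777 + \left(-3 + 869\right)}{\left(\frac{115 + \frac{1}{3} \left(-186\right)}{-1691628} + \frac{394708}{935180}\right) + 790536} = \frac{4727777 + 866}{\left(\left(115 - 62\right) \left(- \frac{1}{1691628}\right) + 394708 \cdot \frac{1}{935180}\right) + 790536} = \frac{4728643}{\left(53 \left(- \frac{1}{1691628}\right) + \frac{98677}{233795}\right) + 790536} = \frac{4728643}{\left(- \frac{53}{1691628} + \frac{98677}{233795}\right) + 790536} = \frac{4728643}{\frac{166912385021}{395494168260} + 790536} = \frac{4728643}{\frac{312652544711972381}{395494168260}} = 4728643 \cdot \frac{395494168260}{312652544711972381} = \frac{1870150730283471180}{312652544711972381}$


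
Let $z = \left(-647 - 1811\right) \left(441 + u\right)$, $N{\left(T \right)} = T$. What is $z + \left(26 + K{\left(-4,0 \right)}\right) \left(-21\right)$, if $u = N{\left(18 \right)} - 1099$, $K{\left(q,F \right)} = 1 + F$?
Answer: $1572553$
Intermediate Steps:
$u = -1081$ ($u = 18 - 1099 = -1081$)
$z = 1573120$ ($z = \left(-647 - 1811\right) \left(441 - 1081\right) = \left(-2458\right) \left(-640\right) = 1573120$)
$z + \left(26 + K{\left(-4,0 \right)}\right) \left(-21\right) = 1573120 + \left(26 + \left(1 + 0\right)\right) \left(-21\right) = 1573120 + \left(26 + 1\right) \left(-21\right) = 1573120 + 27 \left(-21\right) = 1573120 - 567 = 1572553$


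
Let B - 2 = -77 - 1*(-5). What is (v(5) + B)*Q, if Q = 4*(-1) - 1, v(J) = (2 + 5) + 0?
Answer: 315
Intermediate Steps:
v(J) = 7 (v(J) = 7 + 0 = 7)
Q = -5 (Q = -4 - 1 = -5)
B = -70 (B = 2 + (-77 - 1*(-5)) = 2 + (-77 + 5) = 2 - 72 = -70)
(v(5) + B)*Q = (7 - 70)*(-5) = -63*(-5) = 315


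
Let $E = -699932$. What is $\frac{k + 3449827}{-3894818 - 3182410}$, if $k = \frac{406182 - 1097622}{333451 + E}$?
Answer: $- \frac{1264296740227}{2593669594668} \approx -0.48745$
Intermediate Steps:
$k = \frac{691440}{366481}$ ($k = \frac{406182 - 1097622}{333451 - 699932} = - \frac{691440}{-366481} = \left(-691440\right) \left(- \frac{1}{366481}\right) = \frac{691440}{366481} \approx 1.8867$)
$\frac{k + 3449827}{-3894818 - 3182410} = \frac{\frac{691440}{366481} + 3449827}{-3894818 - 3182410} = \frac{1264296740227}{366481 \left(-7077228\right)} = \frac{1264296740227}{366481} \left(- \frac{1}{7077228}\right) = - \frac{1264296740227}{2593669594668}$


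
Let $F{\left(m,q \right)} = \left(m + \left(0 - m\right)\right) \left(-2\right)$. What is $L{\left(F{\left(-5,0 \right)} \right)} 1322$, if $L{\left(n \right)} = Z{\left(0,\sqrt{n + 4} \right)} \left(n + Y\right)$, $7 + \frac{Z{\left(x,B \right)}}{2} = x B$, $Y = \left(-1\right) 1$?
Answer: $18508$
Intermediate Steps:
$Y = -1$
$F{\left(m,q \right)} = 0$ ($F{\left(m,q \right)} = \left(m - m\right) \left(-2\right) = 0 \left(-2\right) = 0$)
$Z{\left(x,B \right)} = -14 + 2 B x$ ($Z{\left(x,B \right)} = -14 + 2 x B = -14 + 2 B x$)
$L{\left(n \right)} = 14 - 14 n$ ($L{\left(n \right)} = \left(-14 + 2 \sqrt{n + 4} \cdot 0\right) \left(n - 1\right) = \left(-14 + 2 \sqrt{4 + n} 0\right) \left(-1 + n\right) = \left(-14 + 0\right) \left(-1 + n\right) = - 14 \left(-1 + n\right) = 14 - 14 n$)
$L{\left(F{\left(-5,0 \right)} \right)} 1322 = \left(14 - 0\right) 1322 = \left(14 + 0\right) 1322 = 14 \cdot 1322 = 18508$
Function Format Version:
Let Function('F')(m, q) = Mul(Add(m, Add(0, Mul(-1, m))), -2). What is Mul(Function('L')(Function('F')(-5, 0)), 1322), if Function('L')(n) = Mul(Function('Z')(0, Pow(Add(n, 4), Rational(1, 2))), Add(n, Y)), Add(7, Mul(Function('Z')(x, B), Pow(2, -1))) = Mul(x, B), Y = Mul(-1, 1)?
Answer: 18508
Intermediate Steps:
Y = -1
Function('F')(m, q) = 0 (Function('F')(m, q) = Mul(Add(m, Mul(-1, m)), -2) = Mul(0, -2) = 0)
Function('Z')(x, B) = Add(-14, Mul(2, B, x)) (Function('Z')(x, B) = Add(-14, Mul(2, Mul(x, B))) = Add(-14, Mul(2, Mul(B, x))) = Add(-14, Mul(2, B, x)))
Function('L')(n) = Add(14, Mul(-14, n)) (Function('L')(n) = Mul(Add(-14, Mul(2, Pow(Add(n, 4), Rational(1, 2)), 0)), Add(n, -1)) = Mul(Add(-14, Mul(2, Pow(Add(4, n), Rational(1, 2)), 0)), Add(-1, n)) = Mul(Add(-14, 0), Add(-1, n)) = Mul(-14, Add(-1, n)) = Add(14, Mul(-14, n)))
Mul(Function('L')(Function('F')(-5, 0)), 1322) = Mul(Add(14, Mul(-14, 0)), 1322) = Mul(Add(14, 0), 1322) = Mul(14, 1322) = 18508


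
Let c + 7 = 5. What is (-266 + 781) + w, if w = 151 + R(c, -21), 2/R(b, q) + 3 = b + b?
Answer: 4660/7 ≈ 665.71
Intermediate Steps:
c = -2 (c = -7 + 5 = -2)
R(b, q) = 2/(-3 + 2*b) (R(b, q) = 2/(-3 + (b + b)) = 2/(-3 + 2*b))
w = 1055/7 (w = 151 + 2/(-3 + 2*(-2)) = 151 + 2/(-3 - 4) = 151 + 2/(-7) = 151 + 2*(-⅐) = 151 - 2/7 = 1055/7 ≈ 150.71)
(-266 + 781) + w = (-266 + 781) + 1055/7 = 515 + 1055/7 = 4660/7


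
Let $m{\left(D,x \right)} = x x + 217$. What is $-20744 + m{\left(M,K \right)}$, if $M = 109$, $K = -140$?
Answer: $-927$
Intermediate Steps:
$m{\left(D,x \right)} = 217 + x^{2}$ ($m{\left(D,x \right)} = x^{2} + 217 = 217 + x^{2}$)
$-20744 + m{\left(M,K \right)} = -20744 + \left(217 + \left(-140\right)^{2}\right) = -20744 + \left(217 + 19600\right) = -20744 + 19817 = -927$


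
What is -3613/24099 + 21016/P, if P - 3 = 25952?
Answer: 14230661/21568605 ≈ 0.65979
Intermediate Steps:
P = 25955 (P = 3 + 25952 = 25955)
-3613/24099 + 21016/P = -3613/24099 + 21016/25955 = 14230661/21568605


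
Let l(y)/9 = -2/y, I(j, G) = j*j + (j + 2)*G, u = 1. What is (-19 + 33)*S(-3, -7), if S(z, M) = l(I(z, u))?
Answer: -63/2 ≈ -31.500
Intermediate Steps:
I(j, G) = j² + G*(2 + j) (I(j, G) = j² + (2 + j)*G = j² + G*(2 + j))
l(y) = -18/y (l(y) = 9*(-2/y) = -18/y)
S(z, M) = -18/(2 + z + z²) (S(z, M) = -18/(z² + 2*1 + 1*z) = -18/(z² + 2 + z) = -18/(2 + z + z²))
(-19 + 33)*S(-3, -7) = (-19 + 33)*(-18/(2 - 3 + (-3)²)) = 14*(-18/(2 - 3 + 9)) = 14*(-18/8) = 14*(-18*⅛) = 14*(-9/4) = -63/2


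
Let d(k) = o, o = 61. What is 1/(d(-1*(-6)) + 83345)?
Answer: 1/83406 ≈ 1.1990e-5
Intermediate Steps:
d(k) = 61
1/(d(-1*(-6)) + 83345) = 1/(61 + 83345) = 1/83406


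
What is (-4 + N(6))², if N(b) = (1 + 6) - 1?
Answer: 4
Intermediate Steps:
N(b) = 6 (N(b) = 7 - 1 = 6)
(-4 + N(6))² = (-4 + 6)² = 2² = 4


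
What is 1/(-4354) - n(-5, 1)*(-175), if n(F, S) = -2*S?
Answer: -1523901/4354 ≈ -350.00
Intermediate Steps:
1/(-4354) - n(-5, 1)*(-175) = 1/(-4354) - (-2*1)*(-175) = -1/4354 - (-2)*(-175) = -1/4354 - 1*350 = -1/4354 - 350 = -1523901/4354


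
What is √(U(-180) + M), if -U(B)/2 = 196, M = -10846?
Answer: I*√11238 ≈ 106.01*I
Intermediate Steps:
U(B) = -392 (U(B) = -2*196 = -392)
√(U(-180) + M) = √(-392 - 10846) = √(-11238) = I*√11238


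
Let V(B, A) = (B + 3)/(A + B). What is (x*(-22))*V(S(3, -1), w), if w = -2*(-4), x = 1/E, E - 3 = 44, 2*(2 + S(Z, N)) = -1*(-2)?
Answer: -44/329 ≈ -0.13374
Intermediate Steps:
S(Z, N) = -1 (S(Z, N) = -2 + (-1*(-2))/2 = -2 + (½)*2 = -2 + 1 = -1)
E = 47 (E = 3 + 44 = 47)
x = 1/47 ≈ 0.021277
w = 8
V(B, A) = (3 + B)/(A + B)
(x*(-22))*V(S(3, -1), w) = ((1/47)*(-22))*((3 - 1)/(8 - 1)) = -22*2/(47*7) = -22*2/329 = -22/47*2/7 = -44/329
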